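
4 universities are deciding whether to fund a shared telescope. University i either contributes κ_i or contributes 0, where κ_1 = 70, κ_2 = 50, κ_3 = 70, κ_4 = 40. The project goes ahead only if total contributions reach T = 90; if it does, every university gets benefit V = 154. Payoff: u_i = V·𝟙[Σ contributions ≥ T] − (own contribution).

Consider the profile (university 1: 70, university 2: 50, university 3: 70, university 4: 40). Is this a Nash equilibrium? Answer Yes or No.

Total = 230 ≥ 90: provided.
University 1 (pledges 70, payoff 84): dropping to 0 → total 160, payoff 154. Profitable deviation.

No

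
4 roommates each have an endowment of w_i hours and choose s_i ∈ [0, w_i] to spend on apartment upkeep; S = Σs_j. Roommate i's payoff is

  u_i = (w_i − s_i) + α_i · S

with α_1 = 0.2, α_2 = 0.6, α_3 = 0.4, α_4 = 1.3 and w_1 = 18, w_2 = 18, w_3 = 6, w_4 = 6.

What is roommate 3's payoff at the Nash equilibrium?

8.4

∂u_i/∂s_i = α_i − 1, so roommate i contributes w_i if α_i > 1, else 0.
α_i > 1 for i ∈ {4}; NE contributions (0, 0, 0, 6), S = 6.
u_3 = (6 − 0) + 0.4·6 = 8.4.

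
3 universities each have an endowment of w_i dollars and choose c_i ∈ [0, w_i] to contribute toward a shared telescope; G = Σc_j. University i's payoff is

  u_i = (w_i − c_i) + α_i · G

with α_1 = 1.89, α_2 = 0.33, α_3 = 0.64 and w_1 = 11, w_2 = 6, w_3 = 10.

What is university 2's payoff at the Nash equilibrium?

∂u_i/∂c_i = α_i − 1, so university i contributes w_i if α_i > 1, else 0.
α_i > 1 for i ∈ {1}; NE contributions (11, 0, 0), G = 11.
u_2 = (6 − 0) + 0.33·11 = 9.63.

9.63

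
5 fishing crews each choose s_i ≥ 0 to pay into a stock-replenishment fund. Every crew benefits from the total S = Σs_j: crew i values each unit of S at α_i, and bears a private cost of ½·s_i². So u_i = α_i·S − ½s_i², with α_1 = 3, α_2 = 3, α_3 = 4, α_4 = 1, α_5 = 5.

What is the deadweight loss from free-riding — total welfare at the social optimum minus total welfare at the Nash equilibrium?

414

Crew i's FOC: ∂u_i/∂s_i = α_i − s_i = 0, so s_i* = α_i.
NE contributions = (3, 3, 4, 1, 5); S = 16.
W^NE = (Σα)·S − ½Σα_i² = 16² − ½·60 = 226.
Planner sets s_i = Σα_j = 16 for every i, so S^SO = 5·16 = 80.
W^SO = (Σα)·S^SO − ½·5·(Σα)² = (5/2)·16² = 640.
Deadweight loss = W^SO − W^NE = 414.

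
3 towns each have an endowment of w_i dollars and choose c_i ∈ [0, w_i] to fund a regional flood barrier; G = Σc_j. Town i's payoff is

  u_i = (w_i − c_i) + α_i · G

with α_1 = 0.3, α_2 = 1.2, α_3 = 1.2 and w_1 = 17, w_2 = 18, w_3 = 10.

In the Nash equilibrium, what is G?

∂u_i/∂c_i = α_i − 1, so town i contributes w_i if α_i > 1, else 0.
α_i > 1 for i ∈ {2, 3}; NE contributions (0, 18, 10), G = 28.

28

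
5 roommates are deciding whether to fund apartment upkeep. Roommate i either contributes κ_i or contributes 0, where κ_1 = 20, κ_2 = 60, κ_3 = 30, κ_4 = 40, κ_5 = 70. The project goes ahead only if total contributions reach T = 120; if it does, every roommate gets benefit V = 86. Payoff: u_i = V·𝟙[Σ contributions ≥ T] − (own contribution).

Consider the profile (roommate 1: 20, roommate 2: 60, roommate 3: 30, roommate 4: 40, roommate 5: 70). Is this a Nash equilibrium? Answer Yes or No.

No

Total = 220 ≥ 120: provided.
Roommate 1 (pledges 20, payoff 66): dropping to 0 → total 200, payoff 86. Profitable deviation.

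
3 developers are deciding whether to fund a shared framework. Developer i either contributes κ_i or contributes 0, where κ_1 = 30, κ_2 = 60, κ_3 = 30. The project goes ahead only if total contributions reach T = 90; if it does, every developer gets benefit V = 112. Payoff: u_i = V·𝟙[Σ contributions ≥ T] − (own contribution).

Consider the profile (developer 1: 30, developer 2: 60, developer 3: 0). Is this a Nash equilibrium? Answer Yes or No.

Total = 90 ≥ 90: provided.
Developer 1 (pledges 30, payoff 82): dropping to 0 → total 60, payoff 0. No gain.
Developer 2 (pledges 60, payoff 52): dropping to 0 → total 30, payoff 0. No gain.
Developer 3 (pledges 0, payoff 112): pledging 30 → total 120, payoff 82. No gain.

Yes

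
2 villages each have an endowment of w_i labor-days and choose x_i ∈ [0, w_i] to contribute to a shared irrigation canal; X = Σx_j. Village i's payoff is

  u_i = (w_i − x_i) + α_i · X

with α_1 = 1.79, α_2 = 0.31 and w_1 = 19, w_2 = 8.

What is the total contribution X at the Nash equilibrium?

19

∂u_i/∂x_i = α_i − 1, so village i contributes w_i if α_i > 1, else 0.
α_i > 1 for i ∈ {1}; NE contributions (19, 0), X = 19.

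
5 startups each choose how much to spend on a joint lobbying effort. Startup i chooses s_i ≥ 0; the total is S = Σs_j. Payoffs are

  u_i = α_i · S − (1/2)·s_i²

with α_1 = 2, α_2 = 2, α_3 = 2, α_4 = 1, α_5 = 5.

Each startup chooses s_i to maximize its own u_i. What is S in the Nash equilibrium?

12

Startup i's FOC: ∂u_i/∂s_i = α_i − s_i = 0, so s_i* = α_i.
NE contributions = (2, 2, 2, 1, 5); S = 12.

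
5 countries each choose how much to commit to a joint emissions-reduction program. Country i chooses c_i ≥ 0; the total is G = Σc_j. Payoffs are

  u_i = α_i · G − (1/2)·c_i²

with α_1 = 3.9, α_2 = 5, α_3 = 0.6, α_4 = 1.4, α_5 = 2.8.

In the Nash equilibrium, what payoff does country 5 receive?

34.44

Country i's FOC: ∂u_i/∂c_i = α_i − c_i = 0, so c_i* = α_i.
NE contributions = (3.9, 5, 0.6, 1.4, 2.8); G = 13.7.
u_5 = α_5·G − ½·(c_5)² = 2.8·13.7 − ½·2.8² = 34.44.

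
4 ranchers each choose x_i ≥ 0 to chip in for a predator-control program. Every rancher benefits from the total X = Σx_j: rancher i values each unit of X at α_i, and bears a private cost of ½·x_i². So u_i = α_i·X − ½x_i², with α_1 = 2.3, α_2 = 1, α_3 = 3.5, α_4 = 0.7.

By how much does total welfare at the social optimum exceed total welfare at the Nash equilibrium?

Rancher i's FOC: ∂u_i/∂x_i = α_i − x_i = 0, so x_i* = α_i.
NE contributions = (2.3, 1, 3.5, 0.7); X = 7.5.
W^NE = (Σα)·X − ½Σα_i² = 7.5² − ½·19.03 = 46.735.
Planner sets x_i = Σα_j = 7.5 for every i, so X^SO = 4·7.5 = 30.
W^SO = (Σα)·X^SO − ½·4·(Σα)² = (4/2)·7.5² = 112.5.
Deadweight loss = W^SO − W^NE = 65.765.

65.765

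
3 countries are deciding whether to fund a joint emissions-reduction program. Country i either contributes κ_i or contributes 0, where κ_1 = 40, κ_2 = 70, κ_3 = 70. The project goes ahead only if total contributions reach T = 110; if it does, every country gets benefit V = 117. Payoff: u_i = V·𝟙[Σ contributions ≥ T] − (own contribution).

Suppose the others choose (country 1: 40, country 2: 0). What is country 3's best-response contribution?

Others' total = 40. Contributing 70 brings total to 110 ≥ 110: gain V − κ_3 = 47.
Best response: 70.

70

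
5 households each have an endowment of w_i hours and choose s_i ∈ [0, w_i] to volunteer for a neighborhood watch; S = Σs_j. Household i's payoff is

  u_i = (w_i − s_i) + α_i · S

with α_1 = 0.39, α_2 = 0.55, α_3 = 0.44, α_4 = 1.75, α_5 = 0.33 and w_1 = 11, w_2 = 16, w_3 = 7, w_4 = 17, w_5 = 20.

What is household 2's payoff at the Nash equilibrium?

25.35

∂u_i/∂s_i = α_i − 1, so household i contributes w_i if α_i > 1, else 0.
α_i > 1 for i ∈ {4}; NE contributions (0, 0, 0, 17, 0), S = 17.
u_2 = (16 − 0) + 0.55·17 = 25.35.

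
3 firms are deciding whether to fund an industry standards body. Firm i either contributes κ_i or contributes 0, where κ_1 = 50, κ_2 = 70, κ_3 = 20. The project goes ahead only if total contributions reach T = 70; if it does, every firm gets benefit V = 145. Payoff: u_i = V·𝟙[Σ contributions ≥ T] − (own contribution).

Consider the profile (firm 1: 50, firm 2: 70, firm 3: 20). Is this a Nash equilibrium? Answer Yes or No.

Total = 140 ≥ 70: provided.
Firm 1 (pledges 50, payoff 95): dropping to 0 → total 90, payoff 145. Profitable deviation.

No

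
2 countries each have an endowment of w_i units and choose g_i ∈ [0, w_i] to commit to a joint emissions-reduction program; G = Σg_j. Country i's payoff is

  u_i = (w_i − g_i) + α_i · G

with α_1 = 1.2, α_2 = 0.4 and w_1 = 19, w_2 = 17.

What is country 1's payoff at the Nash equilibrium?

∂u_i/∂g_i = α_i − 1, so country i contributes w_i if α_i > 1, else 0.
α_i > 1 for i ∈ {1}; NE contributions (19, 0), G = 19.
u_1 = (19 − 19) + 1.2·19 = 22.8.

22.8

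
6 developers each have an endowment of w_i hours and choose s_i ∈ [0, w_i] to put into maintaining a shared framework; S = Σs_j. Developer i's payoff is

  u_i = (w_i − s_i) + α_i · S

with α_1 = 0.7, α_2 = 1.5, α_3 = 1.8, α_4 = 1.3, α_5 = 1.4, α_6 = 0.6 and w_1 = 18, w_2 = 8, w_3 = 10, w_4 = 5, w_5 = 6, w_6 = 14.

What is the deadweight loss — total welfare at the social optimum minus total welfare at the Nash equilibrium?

∂u_i/∂s_i = α_i − 1, so developer i contributes w_i if α_i > 1, else 0.
α_i > 1 for i ∈ {2, 3, 4, 5}; NE contributions (0, 8, 10, 5, 6, 0), S = 29.
W^NE = Σw_i − S^NE + (Σα_i)·S^NE = 61 + 6.3·29 = 243.7.
Planner: ∂(Σu_j)/∂s_i = Σα_j − 1 = 6.3 > 0, so everyone contributes w_i; S^SO = 61, W^SO = 61 + 6.3·61 = 445.3.
Deadweight loss = 201.6.

201.6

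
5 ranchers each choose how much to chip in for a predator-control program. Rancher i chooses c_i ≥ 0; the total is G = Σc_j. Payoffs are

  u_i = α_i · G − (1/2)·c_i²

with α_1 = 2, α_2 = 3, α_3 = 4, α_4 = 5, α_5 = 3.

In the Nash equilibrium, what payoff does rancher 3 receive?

60

Rancher i's FOC: ∂u_i/∂c_i = α_i − c_i = 0, so c_i* = α_i.
NE contributions = (2, 3, 4, 5, 3); G = 17.
u_3 = α_3·G − ½·(c_3)² = 4·17 − ½·4² = 60.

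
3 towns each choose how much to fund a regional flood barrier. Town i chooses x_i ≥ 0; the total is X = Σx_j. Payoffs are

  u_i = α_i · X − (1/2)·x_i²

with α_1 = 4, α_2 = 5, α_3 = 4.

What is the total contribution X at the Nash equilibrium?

13

Town i's FOC: ∂u_i/∂x_i = α_i − x_i = 0, so x_i* = α_i.
NE contributions = (4, 5, 4); X = 13.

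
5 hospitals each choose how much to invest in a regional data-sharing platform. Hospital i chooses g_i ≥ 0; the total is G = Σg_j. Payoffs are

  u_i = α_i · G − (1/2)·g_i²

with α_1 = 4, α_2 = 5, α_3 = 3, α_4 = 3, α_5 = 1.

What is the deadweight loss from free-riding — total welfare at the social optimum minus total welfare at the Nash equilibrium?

Hospital i's FOC: ∂u_i/∂g_i = α_i − g_i = 0, so g_i* = α_i.
NE contributions = (4, 5, 3, 3, 1); G = 16.
W^NE = (Σα)·G − ½Σα_i² = 16² − ½·60 = 226.
Planner sets g_i = Σα_j = 16 for every i, so G^SO = 5·16 = 80.
W^SO = (Σα)·G^SO − ½·5·(Σα)² = (5/2)·16² = 640.
Deadweight loss = W^SO − W^NE = 414.

414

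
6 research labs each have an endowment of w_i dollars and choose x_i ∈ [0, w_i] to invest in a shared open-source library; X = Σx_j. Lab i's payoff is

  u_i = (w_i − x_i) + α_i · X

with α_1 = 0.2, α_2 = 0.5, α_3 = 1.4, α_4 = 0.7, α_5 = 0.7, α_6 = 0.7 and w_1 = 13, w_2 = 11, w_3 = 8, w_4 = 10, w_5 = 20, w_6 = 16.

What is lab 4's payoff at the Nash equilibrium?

15.6

∂u_i/∂x_i = α_i − 1, so lab i contributes w_i if α_i > 1, else 0.
α_i > 1 for i ∈ {3}; NE contributions (0, 0, 8, 0, 0, 0), X = 8.
u_4 = (10 − 0) + 0.7·8 = 15.6.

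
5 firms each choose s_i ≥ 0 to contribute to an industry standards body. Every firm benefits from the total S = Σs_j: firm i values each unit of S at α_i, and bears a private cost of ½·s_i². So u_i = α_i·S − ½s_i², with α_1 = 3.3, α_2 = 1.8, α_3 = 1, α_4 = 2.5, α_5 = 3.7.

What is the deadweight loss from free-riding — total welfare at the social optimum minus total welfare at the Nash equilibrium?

Firm i's FOC: ∂u_i/∂s_i = α_i − s_i = 0, so s_i* = α_i.
NE contributions = (3.3, 1.8, 1, 2.5, 3.7); S = 12.3.
W^NE = (Σα)·S − ½Σα_i² = 12.3² − ½·35.07 = 133.755.
Planner sets s_i = Σα_j = 12.3 for every i, so S^SO = 5·12.3 = 61.5.
W^SO = (Σα)·S^SO − ½·5·(Σα)² = (5/2)·12.3² = 378.225.
Deadweight loss = W^SO − W^NE = 244.47.

244.47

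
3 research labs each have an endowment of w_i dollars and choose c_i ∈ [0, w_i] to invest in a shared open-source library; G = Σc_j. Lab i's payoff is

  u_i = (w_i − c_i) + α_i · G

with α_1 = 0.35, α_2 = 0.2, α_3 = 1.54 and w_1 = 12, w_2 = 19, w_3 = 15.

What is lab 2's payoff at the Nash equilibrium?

∂u_i/∂c_i = α_i − 1, so lab i contributes w_i if α_i > 1, else 0.
α_i > 1 for i ∈ {3}; NE contributions (0, 0, 15), G = 15.
u_2 = (19 − 0) + 0.2·15 = 22.

22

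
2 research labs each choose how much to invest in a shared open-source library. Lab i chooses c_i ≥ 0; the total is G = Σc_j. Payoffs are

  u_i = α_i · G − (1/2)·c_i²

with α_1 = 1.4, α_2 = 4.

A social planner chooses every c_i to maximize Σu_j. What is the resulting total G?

Planner FOC: ∂(Σu_j)/∂c_i = (Σα_j) − c_i = 0, so c_i^SO = Σα_j = 5.4 for every i; G^SO = 10.8.

10.8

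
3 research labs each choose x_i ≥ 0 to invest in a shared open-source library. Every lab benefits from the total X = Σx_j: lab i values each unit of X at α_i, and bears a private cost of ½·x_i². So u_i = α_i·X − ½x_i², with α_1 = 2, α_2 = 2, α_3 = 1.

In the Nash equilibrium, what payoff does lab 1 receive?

8

Lab i's FOC: ∂u_i/∂x_i = α_i − x_i = 0, so x_i* = α_i.
NE contributions = (2, 2, 1); X = 5.
u_1 = α_1·X − ½·(x_1)² = 2·5 − ½·2² = 8.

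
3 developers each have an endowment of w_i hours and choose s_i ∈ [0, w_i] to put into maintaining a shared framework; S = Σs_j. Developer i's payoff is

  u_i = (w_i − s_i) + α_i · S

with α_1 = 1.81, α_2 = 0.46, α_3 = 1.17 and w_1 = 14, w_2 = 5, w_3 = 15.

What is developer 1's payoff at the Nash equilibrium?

52.49

∂u_i/∂s_i = α_i − 1, so developer i contributes w_i if α_i > 1, else 0.
α_i > 1 for i ∈ {1, 3}; NE contributions (14, 0, 15), S = 29.
u_1 = (14 − 14) + 1.81·29 = 52.49.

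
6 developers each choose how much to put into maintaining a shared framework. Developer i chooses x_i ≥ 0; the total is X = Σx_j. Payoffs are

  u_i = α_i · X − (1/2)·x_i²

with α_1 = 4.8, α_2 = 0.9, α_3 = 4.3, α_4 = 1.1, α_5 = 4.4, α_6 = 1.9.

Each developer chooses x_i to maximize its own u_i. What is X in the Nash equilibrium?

Developer i's FOC: ∂u_i/∂x_i = α_i − x_i = 0, so x_i* = α_i.
NE contributions = (4.8, 0.9, 4.3, 1.1, 4.4, 1.9); X = 17.4.

17.4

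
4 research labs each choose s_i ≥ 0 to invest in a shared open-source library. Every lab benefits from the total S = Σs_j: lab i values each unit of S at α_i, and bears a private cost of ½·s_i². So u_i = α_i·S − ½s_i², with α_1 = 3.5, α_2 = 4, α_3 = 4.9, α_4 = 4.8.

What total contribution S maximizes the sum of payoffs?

Planner FOC: ∂(Σu_j)/∂s_i = (Σα_j) − s_i = 0, so s_i^SO = Σα_j = 17.2 for every i; S^SO = 68.8.

68.8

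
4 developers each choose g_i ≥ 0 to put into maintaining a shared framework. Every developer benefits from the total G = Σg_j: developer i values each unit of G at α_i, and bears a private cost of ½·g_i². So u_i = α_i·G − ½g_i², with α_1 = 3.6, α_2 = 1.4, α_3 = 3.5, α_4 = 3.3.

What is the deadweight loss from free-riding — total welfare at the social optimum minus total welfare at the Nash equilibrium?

Developer i's FOC: ∂u_i/∂g_i = α_i − g_i = 0, so g_i* = α_i.
NE contributions = (3.6, 1.4, 3.5, 3.3); G = 11.8.
W^NE = (Σα)·G − ½Σα_i² = 11.8² − ½·38.06 = 120.21.
Planner sets g_i = Σα_j = 11.8 for every i, so G^SO = 4·11.8 = 47.2.
W^SO = (Σα)·G^SO − ½·4·(Σα)² = (4/2)·11.8² = 278.48.
Deadweight loss = W^SO − W^NE = 158.27.

158.27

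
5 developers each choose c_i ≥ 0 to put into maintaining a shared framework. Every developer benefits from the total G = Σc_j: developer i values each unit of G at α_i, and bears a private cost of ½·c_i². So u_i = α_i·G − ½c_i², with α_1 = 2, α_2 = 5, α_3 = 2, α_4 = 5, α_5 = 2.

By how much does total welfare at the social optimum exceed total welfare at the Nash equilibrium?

415

Developer i's FOC: ∂u_i/∂c_i = α_i − c_i = 0, so c_i* = α_i.
NE contributions = (2, 5, 2, 5, 2); G = 16.
W^NE = (Σα)·G − ½Σα_i² = 16² − ½·62 = 225.
Planner sets c_i = Σα_j = 16 for every i, so G^SO = 5·16 = 80.
W^SO = (Σα)·G^SO − ½·5·(Σα)² = (5/2)·16² = 640.
Deadweight loss = W^SO − W^NE = 415.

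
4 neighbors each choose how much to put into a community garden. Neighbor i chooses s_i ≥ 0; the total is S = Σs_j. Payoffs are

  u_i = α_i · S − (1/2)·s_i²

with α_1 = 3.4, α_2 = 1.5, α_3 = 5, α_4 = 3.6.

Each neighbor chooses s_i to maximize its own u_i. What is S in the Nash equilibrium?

Neighbor i's FOC: ∂u_i/∂s_i = α_i − s_i = 0, so s_i* = α_i.
NE contributions = (3.4, 1.5, 5, 3.6); S = 13.5.

13.5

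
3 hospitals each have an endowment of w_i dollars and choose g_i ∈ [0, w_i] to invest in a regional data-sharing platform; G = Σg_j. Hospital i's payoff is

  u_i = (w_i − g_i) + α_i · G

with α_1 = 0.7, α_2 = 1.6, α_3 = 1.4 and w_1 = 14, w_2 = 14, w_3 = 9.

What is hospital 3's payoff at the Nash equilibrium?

∂u_i/∂g_i = α_i − 1, so hospital i contributes w_i if α_i > 1, else 0.
α_i > 1 for i ∈ {2, 3}; NE contributions (0, 14, 9), G = 23.
u_3 = (9 − 9) + 1.4·23 = 32.2.

32.2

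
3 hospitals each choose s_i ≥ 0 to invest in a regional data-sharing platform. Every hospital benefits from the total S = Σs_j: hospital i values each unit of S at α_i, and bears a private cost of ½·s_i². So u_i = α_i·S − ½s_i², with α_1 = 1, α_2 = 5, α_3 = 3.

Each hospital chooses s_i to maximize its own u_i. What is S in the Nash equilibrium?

Hospital i's FOC: ∂u_i/∂s_i = α_i − s_i = 0, so s_i* = α_i.
NE contributions = (1, 5, 3); S = 9.

9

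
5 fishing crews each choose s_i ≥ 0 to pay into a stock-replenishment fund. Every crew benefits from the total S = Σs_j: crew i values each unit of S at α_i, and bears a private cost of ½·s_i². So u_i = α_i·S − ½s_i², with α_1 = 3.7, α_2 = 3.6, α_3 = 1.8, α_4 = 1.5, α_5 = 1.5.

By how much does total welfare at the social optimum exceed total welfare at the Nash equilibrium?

Crew i's FOC: ∂u_i/∂s_i = α_i − s_i = 0, so s_i* = α_i.
NE contributions = (3.7, 3.6, 1.8, 1.5, 1.5); S = 12.1.
W^NE = (Σα)·S − ½Σα_i² = 12.1² − ½·34.39 = 129.215.
Planner sets s_i = Σα_j = 12.1 for every i, so S^SO = 5·12.1 = 60.5.
W^SO = (Σα)·S^SO − ½·5·(Σα)² = (5/2)·12.1² = 366.025.
Deadweight loss = W^SO − W^NE = 236.81.

236.81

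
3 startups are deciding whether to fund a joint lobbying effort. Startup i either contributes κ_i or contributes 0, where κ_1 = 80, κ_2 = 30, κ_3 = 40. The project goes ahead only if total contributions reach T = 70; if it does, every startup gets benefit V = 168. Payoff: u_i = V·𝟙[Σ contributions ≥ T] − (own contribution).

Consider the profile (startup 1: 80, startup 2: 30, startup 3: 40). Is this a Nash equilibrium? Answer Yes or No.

No

Total = 150 ≥ 70: provided.
Startup 1 (pledges 80, payoff 88): dropping to 0 → total 70, payoff 168. Profitable deviation.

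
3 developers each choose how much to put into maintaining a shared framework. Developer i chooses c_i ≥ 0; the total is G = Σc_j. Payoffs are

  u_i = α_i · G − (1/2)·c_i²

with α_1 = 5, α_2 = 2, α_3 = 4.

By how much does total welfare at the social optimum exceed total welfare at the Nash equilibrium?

Developer i's FOC: ∂u_i/∂c_i = α_i − c_i = 0, so c_i* = α_i.
NE contributions = (5, 2, 4); G = 11.
W^NE = (Σα)·G − ½Σα_i² = 11² − ½·45 = 98.5.
Planner sets c_i = Σα_j = 11 for every i, so G^SO = 3·11 = 33.
W^SO = (Σα)·G^SO − ½·3·(Σα)² = (3/2)·11² = 181.5.
Deadweight loss = W^SO − W^NE = 83.

83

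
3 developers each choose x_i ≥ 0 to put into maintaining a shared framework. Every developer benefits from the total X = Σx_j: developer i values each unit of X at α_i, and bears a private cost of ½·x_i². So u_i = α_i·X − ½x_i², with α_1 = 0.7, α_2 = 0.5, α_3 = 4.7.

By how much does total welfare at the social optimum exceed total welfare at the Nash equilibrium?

28.82

Developer i's FOC: ∂u_i/∂x_i = α_i − x_i = 0, so x_i* = α_i.
NE contributions = (0.7, 0.5, 4.7); X = 5.9.
W^NE = (Σα)·X − ½Σα_i² = 5.9² − ½·22.83 = 23.395.
Planner sets x_i = Σα_j = 5.9 for every i, so X^SO = 3·5.9 = 17.7.
W^SO = (Σα)·X^SO − ½·3·(Σα)² = (3/2)·5.9² = 52.215.
Deadweight loss = W^SO − W^NE = 28.82.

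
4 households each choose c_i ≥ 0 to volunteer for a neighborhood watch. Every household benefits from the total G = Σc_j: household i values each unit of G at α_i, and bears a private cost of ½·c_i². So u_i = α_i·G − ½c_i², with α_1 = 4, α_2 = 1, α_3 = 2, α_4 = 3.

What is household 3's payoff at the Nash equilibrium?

Household i's FOC: ∂u_i/∂c_i = α_i − c_i = 0, so c_i* = α_i.
NE contributions = (4, 1, 2, 3); G = 10.
u_3 = α_3·G − ½·(c_3)² = 2·10 − ½·2² = 18.

18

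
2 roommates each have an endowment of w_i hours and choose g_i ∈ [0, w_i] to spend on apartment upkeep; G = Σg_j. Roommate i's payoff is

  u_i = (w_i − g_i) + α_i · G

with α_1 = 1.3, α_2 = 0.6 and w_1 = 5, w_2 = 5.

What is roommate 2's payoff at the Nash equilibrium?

∂u_i/∂g_i = α_i − 1, so roommate i contributes w_i if α_i > 1, else 0.
α_i > 1 for i ∈ {1}; NE contributions (5, 0), G = 5.
u_2 = (5 − 0) + 0.6·5 = 8.

8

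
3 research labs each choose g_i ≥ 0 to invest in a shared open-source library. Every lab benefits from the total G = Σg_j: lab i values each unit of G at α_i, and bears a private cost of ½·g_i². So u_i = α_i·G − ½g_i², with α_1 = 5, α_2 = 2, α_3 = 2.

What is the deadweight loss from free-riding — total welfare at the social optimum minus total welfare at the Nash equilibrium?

Lab i's FOC: ∂u_i/∂g_i = α_i − g_i = 0, so g_i* = α_i.
NE contributions = (5, 2, 2); G = 9.
W^NE = (Σα)·G − ½Σα_i² = 9² − ½·33 = 64.5.
Planner sets g_i = Σα_j = 9 for every i, so G^SO = 3·9 = 27.
W^SO = (Σα)·G^SO − ½·3·(Σα)² = (3/2)·9² = 121.5.
Deadweight loss = W^SO − W^NE = 57.

57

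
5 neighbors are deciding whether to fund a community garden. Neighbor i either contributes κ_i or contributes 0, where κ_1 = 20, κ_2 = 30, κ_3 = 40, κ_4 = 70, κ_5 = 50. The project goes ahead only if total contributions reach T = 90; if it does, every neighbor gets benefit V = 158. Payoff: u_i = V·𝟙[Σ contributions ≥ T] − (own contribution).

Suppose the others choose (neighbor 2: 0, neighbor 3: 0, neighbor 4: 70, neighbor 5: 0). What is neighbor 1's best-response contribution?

Others' total = 70. Contributing 20 brings total to 90 ≥ 90: gain V − κ_1 = 138.
Best response: 20.

20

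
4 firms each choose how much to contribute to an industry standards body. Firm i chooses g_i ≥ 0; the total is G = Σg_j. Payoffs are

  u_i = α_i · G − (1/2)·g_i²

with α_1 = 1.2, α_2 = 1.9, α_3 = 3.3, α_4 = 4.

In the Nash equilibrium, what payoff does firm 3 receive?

Firm i's FOC: ∂u_i/∂g_i = α_i − g_i = 0, so g_i* = α_i.
NE contributions = (1.2, 1.9, 3.3, 4); G = 10.4.
u_3 = α_3·G − ½·(g_3)² = 3.3·10.4 − ½·3.3² = 28.875.

28.875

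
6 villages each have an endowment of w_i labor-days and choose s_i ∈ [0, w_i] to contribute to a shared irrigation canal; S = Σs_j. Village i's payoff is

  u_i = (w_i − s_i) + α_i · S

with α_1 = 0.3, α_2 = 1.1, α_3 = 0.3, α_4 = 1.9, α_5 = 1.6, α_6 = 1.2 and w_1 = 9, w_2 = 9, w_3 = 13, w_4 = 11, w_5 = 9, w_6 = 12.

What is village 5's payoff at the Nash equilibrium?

65.6

∂u_i/∂s_i = α_i − 1, so village i contributes w_i if α_i > 1, else 0.
α_i > 1 for i ∈ {2, 4, 5, 6}; NE contributions (0, 9, 0, 11, 9, 12), S = 41.
u_5 = (9 − 9) + 1.6·41 = 65.6.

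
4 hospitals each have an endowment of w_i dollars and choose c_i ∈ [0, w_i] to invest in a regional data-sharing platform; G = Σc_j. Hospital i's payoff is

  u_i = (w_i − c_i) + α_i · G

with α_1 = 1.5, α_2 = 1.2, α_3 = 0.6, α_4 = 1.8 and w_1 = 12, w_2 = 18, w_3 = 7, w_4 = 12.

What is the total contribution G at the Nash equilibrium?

42

∂u_i/∂c_i = α_i − 1, so hospital i contributes w_i if α_i > 1, else 0.
α_i > 1 for i ∈ {1, 2, 4}; NE contributions (12, 18, 0, 12), G = 42.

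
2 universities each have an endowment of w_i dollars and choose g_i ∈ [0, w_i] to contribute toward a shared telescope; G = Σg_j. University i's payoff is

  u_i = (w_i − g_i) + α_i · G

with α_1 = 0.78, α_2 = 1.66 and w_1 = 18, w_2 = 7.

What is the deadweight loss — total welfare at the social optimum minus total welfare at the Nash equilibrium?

25.92

∂u_i/∂g_i = α_i − 1, so university i contributes w_i if α_i > 1, else 0.
α_i > 1 for i ∈ {2}; NE contributions (0, 7), G = 7.
W^NE = Σw_i − G^NE + (Σα_i)·G^NE = 25 + 1.44·7 = 35.08.
Planner: ∂(Σu_j)/∂g_i = Σα_j − 1 = 1.44 > 0, so everyone contributes w_i; G^SO = 25, W^SO = 25 + 1.44·25 = 61.
Deadweight loss = 25.92.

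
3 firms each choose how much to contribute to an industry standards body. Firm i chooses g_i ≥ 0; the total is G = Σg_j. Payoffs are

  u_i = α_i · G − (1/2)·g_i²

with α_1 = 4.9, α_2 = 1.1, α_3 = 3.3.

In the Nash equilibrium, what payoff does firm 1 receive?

33.565

Firm i's FOC: ∂u_i/∂g_i = α_i − g_i = 0, so g_i* = α_i.
NE contributions = (4.9, 1.1, 3.3); G = 9.3.
u_1 = α_1·G − ½·(g_1)² = 4.9·9.3 − ½·4.9² = 33.565.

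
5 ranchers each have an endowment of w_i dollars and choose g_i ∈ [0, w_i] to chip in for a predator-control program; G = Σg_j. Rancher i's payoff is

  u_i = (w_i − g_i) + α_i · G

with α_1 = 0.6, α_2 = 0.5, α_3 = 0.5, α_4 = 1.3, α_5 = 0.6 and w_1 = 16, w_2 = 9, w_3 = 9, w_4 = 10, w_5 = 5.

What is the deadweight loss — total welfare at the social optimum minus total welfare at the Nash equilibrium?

97.5

∂u_i/∂g_i = α_i − 1, so rancher i contributes w_i if α_i > 1, else 0.
α_i > 1 for i ∈ {4}; NE contributions (0, 0, 0, 10, 0), G = 10.
W^NE = Σw_i − G^NE + (Σα_i)·G^NE = 49 + 2.5·10 = 74.
Planner: ∂(Σu_j)/∂g_i = Σα_j − 1 = 2.5 > 0, so everyone contributes w_i; G^SO = 49, W^SO = 49 + 2.5·49 = 171.5.
Deadweight loss = 97.5.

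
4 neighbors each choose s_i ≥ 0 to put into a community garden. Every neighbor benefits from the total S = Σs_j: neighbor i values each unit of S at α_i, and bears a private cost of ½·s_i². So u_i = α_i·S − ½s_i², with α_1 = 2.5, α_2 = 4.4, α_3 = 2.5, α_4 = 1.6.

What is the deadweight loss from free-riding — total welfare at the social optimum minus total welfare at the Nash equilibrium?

Neighbor i's FOC: ∂u_i/∂s_i = α_i − s_i = 0, so s_i* = α_i.
NE contributions = (2.5, 4.4, 2.5, 1.6); S = 11.
W^NE = (Σα)·S − ½Σα_i² = 11² − ½·34.42 = 103.79.
Planner sets s_i = Σα_j = 11 for every i, so S^SO = 4·11 = 44.
W^SO = (Σα)·S^SO − ½·4·(Σα)² = (4/2)·11² = 242.
Deadweight loss = W^SO − W^NE = 138.21.

138.21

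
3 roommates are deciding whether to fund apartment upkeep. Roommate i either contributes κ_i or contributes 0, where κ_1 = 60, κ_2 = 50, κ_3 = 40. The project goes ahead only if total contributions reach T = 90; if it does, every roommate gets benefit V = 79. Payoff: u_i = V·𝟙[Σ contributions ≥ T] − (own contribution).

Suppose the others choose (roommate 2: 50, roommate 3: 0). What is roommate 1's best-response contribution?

60

Others' total = 50. Contributing 60 brings total to 110 ≥ 90: gain V − κ_1 = 19.
Best response: 60.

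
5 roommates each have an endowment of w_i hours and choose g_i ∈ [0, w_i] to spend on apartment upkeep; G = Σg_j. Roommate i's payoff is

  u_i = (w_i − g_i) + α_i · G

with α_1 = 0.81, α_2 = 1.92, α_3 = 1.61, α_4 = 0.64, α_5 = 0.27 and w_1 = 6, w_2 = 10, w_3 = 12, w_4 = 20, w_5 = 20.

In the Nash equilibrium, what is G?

22

∂u_i/∂g_i = α_i − 1, so roommate i contributes w_i if α_i > 1, else 0.
α_i > 1 for i ∈ {2, 3}; NE contributions (0, 10, 12, 0, 0), G = 22.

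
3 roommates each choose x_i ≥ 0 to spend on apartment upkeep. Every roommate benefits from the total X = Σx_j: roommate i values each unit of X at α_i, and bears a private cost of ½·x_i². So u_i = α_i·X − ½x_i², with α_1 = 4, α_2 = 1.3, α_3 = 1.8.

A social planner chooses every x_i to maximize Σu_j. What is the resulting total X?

Planner FOC: ∂(Σu_j)/∂x_i = (Σα_j) − x_i = 0, so x_i^SO = Σα_j = 7.1 for every i; X^SO = 21.3.

21.3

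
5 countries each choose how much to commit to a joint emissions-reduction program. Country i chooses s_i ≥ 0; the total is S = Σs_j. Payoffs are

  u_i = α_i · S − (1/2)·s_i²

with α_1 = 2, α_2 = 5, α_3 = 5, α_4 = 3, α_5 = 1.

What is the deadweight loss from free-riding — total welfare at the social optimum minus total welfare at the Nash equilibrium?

Country i's FOC: ∂u_i/∂s_i = α_i − s_i = 0, so s_i* = α_i.
NE contributions = (2, 5, 5, 3, 1); S = 16.
W^NE = (Σα)·S − ½Σα_i² = 16² − ½·64 = 224.
Planner sets s_i = Σα_j = 16 for every i, so S^SO = 5·16 = 80.
W^SO = (Σα)·S^SO − ½·5·(Σα)² = (5/2)·16² = 640.
Deadweight loss = W^SO − W^NE = 416.

416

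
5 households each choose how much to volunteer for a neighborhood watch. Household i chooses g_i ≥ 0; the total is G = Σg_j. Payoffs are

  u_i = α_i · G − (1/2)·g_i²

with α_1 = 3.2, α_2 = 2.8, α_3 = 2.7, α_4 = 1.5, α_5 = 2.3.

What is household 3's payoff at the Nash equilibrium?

Household i's FOC: ∂u_i/∂g_i = α_i − g_i = 0, so g_i* = α_i.
NE contributions = (3.2, 2.8, 2.7, 1.5, 2.3); G = 12.5.
u_3 = α_3·G − ½·(g_3)² = 2.7·12.5 − ½·2.7² = 30.105.

30.105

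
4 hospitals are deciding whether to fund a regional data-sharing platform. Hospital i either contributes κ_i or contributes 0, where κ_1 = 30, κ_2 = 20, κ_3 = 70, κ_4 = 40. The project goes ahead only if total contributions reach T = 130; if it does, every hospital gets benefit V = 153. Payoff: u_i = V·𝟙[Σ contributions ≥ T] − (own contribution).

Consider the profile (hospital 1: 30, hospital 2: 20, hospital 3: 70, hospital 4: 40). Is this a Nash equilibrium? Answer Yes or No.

No

Total = 160 ≥ 130: provided.
Hospital 1 (pledges 30, payoff 123): dropping to 0 → total 130, payoff 153. Profitable deviation.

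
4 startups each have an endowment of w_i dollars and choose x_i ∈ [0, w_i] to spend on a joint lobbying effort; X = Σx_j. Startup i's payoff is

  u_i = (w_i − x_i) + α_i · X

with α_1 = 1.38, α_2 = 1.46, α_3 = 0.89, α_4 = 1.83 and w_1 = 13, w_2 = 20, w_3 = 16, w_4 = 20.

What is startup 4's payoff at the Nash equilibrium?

∂u_i/∂x_i = α_i − 1, so startup i contributes w_i if α_i > 1, else 0.
α_i > 1 for i ∈ {1, 2, 4}; NE contributions (13, 20, 0, 20), X = 53.
u_4 = (20 − 20) + 1.83·53 = 96.99.

96.99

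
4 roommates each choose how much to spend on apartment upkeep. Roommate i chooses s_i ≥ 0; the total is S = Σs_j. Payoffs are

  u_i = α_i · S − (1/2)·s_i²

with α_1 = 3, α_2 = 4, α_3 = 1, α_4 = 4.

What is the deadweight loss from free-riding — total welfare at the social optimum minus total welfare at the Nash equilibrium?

Roommate i's FOC: ∂u_i/∂s_i = α_i − s_i = 0, so s_i* = α_i.
NE contributions = (3, 4, 1, 4); S = 12.
W^NE = (Σα)·S − ½Σα_i² = 12² − ½·42 = 123.
Planner sets s_i = Σα_j = 12 for every i, so S^SO = 4·12 = 48.
W^SO = (Σα)·S^SO − ½·4·(Σα)² = (4/2)·12² = 288.
Deadweight loss = W^SO − W^NE = 165.

165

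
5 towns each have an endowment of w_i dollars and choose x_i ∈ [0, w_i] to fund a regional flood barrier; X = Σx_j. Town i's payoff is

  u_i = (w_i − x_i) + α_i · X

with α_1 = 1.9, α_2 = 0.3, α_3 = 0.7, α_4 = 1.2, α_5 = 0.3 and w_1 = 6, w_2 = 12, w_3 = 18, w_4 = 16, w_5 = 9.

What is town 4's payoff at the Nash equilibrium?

26.4

∂u_i/∂x_i = α_i − 1, so town i contributes w_i if α_i > 1, else 0.
α_i > 1 for i ∈ {1, 4}; NE contributions (6, 0, 0, 16, 0), X = 22.
u_4 = (16 − 16) + 1.2·22 = 26.4.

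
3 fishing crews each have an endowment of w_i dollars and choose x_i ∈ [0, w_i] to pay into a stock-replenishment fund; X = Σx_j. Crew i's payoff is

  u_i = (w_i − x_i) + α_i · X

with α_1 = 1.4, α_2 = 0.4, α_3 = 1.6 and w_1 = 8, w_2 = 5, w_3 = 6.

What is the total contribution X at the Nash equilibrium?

∂u_i/∂x_i = α_i − 1, so crew i contributes w_i if α_i > 1, else 0.
α_i > 1 for i ∈ {1, 3}; NE contributions (8, 0, 6), X = 14.

14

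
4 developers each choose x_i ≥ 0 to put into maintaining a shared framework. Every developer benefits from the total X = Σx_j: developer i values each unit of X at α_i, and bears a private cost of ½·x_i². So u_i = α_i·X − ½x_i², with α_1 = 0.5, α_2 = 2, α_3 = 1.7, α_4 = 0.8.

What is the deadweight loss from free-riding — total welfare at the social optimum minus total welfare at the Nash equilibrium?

Developer i's FOC: ∂u_i/∂x_i = α_i − x_i = 0, so x_i* = α_i.
NE contributions = (0.5, 2, 1.7, 0.8); X = 5.
W^NE = (Σα)·X − ½Σα_i² = 5² − ½·7.78 = 21.11.
Planner sets x_i = Σα_j = 5 for every i, so X^SO = 4·5 = 20.
W^SO = (Σα)·X^SO − ½·4·(Σα)² = (4/2)·5² = 50.
Deadweight loss = W^SO − W^NE = 28.89.

28.89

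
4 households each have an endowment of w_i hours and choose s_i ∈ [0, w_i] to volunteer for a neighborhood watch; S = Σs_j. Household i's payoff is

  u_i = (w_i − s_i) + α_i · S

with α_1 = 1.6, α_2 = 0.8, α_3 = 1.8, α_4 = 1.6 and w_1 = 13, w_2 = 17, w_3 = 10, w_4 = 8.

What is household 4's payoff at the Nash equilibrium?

49.6

∂u_i/∂s_i = α_i − 1, so household i contributes w_i if α_i > 1, else 0.
α_i > 1 for i ∈ {1, 3, 4}; NE contributions (13, 0, 10, 8), S = 31.
u_4 = (8 − 8) + 1.6·31 = 49.6.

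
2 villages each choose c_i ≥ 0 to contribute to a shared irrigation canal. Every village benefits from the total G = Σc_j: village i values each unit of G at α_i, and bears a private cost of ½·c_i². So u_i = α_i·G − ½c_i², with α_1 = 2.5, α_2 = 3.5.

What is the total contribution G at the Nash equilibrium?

6

Village i's FOC: ∂u_i/∂c_i = α_i − c_i = 0, so c_i* = α_i.
NE contributions = (2.5, 3.5); G = 6.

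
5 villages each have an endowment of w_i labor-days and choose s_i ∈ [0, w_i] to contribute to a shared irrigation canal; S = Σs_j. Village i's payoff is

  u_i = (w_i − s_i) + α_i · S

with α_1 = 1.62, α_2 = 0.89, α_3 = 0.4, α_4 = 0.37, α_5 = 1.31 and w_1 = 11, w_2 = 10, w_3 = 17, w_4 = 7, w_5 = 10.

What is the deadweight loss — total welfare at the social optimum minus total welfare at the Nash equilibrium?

122.06

∂u_i/∂s_i = α_i − 1, so village i contributes w_i if α_i > 1, else 0.
α_i > 1 for i ∈ {1, 5}; NE contributions (11, 0, 0, 0, 10), S = 21.
W^NE = Σw_i − S^NE + (Σα_i)·S^NE = 55 + 3.59·21 = 130.39.
Planner: ∂(Σu_j)/∂s_i = Σα_j − 1 = 3.59 > 0, so everyone contributes w_i; S^SO = 55, W^SO = 55 + 3.59·55 = 252.45.
Deadweight loss = 122.06.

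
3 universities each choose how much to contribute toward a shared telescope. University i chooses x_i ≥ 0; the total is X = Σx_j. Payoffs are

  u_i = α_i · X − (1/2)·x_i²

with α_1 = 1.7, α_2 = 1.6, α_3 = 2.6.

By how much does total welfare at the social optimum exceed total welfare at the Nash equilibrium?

23.51

University i's FOC: ∂u_i/∂x_i = α_i − x_i = 0, so x_i* = α_i.
NE contributions = (1.7, 1.6, 2.6); X = 5.9.
W^NE = (Σα)·X − ½Σα_i² = 5.9² − ½·12.21 = 28.705.
Planner sets x_i = Σα_j = 5.9 for every i, so X^SO = 3·5.9 = 17.7.
W^SO = (Σα)·X^SO − ½·3·(Σα)² = (3/2)·5.9² = 52.215.
Deadweight loss = W^SO − W^NE = 23.51.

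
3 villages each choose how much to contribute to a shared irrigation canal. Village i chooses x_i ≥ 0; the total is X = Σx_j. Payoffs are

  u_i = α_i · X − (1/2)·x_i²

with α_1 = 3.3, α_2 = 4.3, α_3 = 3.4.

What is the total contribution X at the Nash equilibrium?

11

Village i's FOC: ∂u_i/∂x_i = α_i − x_i = 0, so x_i* = α_i.
NE contributions = (3.3, 4.3, 3.4); X = 11.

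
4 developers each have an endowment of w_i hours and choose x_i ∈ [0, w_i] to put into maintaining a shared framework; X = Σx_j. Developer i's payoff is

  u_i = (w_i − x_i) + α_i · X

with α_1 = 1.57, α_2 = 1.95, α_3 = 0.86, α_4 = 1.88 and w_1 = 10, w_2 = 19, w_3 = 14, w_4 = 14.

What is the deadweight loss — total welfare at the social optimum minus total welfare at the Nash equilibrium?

73.64

∂u_i/∂x_i = α_i − 1, so developer i contributes w_i if α_i > 1, else 0.
α_i > 1 for i ∈ {1, 2, 4}; NE contributions (10, 19, 0, 14), X = 43.
W^NE = Σw_i − X^NE + (Σα_i)·X^NE = 57 + 5.26·43 = 283.18.
Planner: ∂(Σu_j)/∂x_i = Σα_j − 1 = 5.26 > 0, so everyone contributes w_i; X^SO = 57, W^SO = 57 + 5.26·57 = 356.82.
Deadweight loss = 73.64.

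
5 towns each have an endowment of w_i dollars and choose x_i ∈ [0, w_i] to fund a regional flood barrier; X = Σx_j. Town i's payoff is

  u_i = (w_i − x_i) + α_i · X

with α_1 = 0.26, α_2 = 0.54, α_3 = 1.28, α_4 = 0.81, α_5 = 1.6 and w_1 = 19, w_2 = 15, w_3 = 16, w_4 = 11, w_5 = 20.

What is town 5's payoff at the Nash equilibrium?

∂u_i/∂x_i = α_i − 1, so town i contributes w_i if α_i > 1, else 0.
α_i > 1 for i ∈ {3, 5}; NE contributions (0, 0, 16, 0, 20), X = 36.
u_5 = (20 − 20) + 1.6·36 = 57.6.

57.6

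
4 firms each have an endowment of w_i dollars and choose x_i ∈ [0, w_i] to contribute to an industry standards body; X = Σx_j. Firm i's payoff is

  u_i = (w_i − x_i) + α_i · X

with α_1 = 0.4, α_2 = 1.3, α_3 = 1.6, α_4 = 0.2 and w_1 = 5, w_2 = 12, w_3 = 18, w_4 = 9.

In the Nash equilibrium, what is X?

30

∂u_i/∂x_i = α_i − 1, so firm i contributes w_i if α_i > 1, else 0.
α_i > 1 for i ∈ {2, 3}; NE contributions (0, 12, 18, 0), X = 30.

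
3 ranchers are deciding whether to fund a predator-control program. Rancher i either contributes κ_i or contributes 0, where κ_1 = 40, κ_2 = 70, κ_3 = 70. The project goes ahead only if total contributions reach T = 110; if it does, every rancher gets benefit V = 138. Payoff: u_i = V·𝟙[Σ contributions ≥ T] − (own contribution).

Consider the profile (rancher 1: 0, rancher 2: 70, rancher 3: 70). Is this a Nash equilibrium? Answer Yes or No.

Total = 140 ≥ 110: provided.
Rancher 1 (pledges 0, payoff 138): pledging 40 → total 180, payoff 98. No gain.
Rancher 2 (pledges 70, payoff 68): dropping to 0 → total 70, payoff 0. No gain.
Rancher 3 (pledges 70, payoff 68): dropping to 0 → total 70, payoff 0. No gain.

Yes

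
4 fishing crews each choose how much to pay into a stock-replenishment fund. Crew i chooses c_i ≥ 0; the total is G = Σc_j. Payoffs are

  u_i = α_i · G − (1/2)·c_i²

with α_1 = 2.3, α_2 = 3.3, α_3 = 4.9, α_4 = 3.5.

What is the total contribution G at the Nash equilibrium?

14

Crew i's FOC: ∂u_i/∂c_i = α_i − c_i = 0, so c_i* = α_i.
NE contributions = (2.3, 3.3, 4.9, 3.5); G = 14.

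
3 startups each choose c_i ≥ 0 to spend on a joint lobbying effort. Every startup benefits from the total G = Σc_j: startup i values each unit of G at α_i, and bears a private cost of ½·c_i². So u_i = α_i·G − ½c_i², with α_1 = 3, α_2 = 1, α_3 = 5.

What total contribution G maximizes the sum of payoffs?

Planner FOC: ∂(Σu_j)/∂c_i = (Σα_j) − c_i = 0, so c_i^SO = Σα_j = 9 for every i; G^SO = 27.

27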